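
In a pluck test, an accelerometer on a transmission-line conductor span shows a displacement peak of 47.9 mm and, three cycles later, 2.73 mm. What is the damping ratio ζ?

Logarithmic decrement δ = (1/n)·ln(x₀/x_n) = (1/3)·ln(47.9/2.73) = (1/3)·ln(17.55) = 0.9549.
ζ = δ/√(4π² + δ²) = 0.9549/√(39.48 + 0.912) = 0.9549/6.355 = 0.1503.

0.150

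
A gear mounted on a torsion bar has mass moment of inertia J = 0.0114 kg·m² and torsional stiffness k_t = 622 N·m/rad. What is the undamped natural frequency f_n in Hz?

37.2 Hz

ω_n = √(k_t/J) = √(622/0.0114) = √54560 = 233.6 rad/s.
f_n = ω_n/(2π) = 233.6/6.283 = 37.18 Hz.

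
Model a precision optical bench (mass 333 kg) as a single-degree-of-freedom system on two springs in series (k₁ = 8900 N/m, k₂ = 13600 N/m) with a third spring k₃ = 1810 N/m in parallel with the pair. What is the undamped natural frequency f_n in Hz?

Series pair: k_s = k₁k₂/(k₁+k₂) = (8900)(13600)/(8900 + 13600) = 5380 N/m. In parallel with k₃: k_eq = 5380 + 1810 = 7190 N/m.
ω_n = √(k_eq/m) = √(7190/333) = √21.59 = 4.647 rad/s.
f_n = ω_n/(2π) = 4.647/6.283 = 0.7395 Hz.

0.740 Hz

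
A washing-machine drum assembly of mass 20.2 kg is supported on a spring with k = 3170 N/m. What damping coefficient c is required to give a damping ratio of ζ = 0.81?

c_c = 2√(k·m) = 2√(3170 × 20.2) = 506.1 N·s/m.
c = ζ·c_c = 0.81 × 506.1 = 409.9 N·s/m.

410 N·s/m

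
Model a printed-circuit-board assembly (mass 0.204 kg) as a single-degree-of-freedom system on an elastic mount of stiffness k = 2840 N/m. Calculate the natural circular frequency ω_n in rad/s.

ω_n = √(k/m) = √(2840/0.204) = √13920 = 118.0 rad/s.

118 rad/s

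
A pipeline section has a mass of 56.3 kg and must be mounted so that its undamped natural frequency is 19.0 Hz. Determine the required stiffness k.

802000 N/m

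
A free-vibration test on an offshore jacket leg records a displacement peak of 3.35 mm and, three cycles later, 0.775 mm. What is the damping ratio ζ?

0.0774

Logarithmic decrement δ = (1/n)·ln(x₀/x_n) = (1/3)·ln(3.35/0.775) = (1/3)·ln(4.323) = 0.4880.
ζ = δ/√(4π² + δ²) = 0.4880/√(39.48 + 0.238) = 0.4880/6.302 = 0.07743.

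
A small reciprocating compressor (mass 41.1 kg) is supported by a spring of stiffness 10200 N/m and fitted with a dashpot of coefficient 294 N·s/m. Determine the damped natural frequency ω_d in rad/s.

ω_n = √(k/m) = √(10200/41.1) = 15.75 rad/s.
Critical damping c_c = 2√(k·m) = 2√(10200 × 41.1) = 1295 N·s/m, so ζ = c/c_c = 294/1295 = 0.2270.
ω_d = ω_n√(1 − ζ²) = 15.75 × √(1 − 0.0515) = 15.34 rad/s.

15.3 rad/s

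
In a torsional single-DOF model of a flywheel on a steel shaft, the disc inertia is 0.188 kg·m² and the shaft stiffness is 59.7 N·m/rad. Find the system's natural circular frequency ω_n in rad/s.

ω_n = √(k_t/J) = √(59.7/0.188) = √317.6 = 17.82 rad/s.

17.8 rad/s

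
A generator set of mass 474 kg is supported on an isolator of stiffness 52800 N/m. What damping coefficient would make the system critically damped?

c_c = 2√(k·m) = 2√(52800 × 474) = 2 × 5003 = 10010 N·s/m.

10000 N·s/m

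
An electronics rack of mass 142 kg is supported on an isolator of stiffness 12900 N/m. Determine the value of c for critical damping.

c_c = 2√(k·m) = 2√(12900 × 142) = 2 × 1353 = 2707 N·s/m.

2710 N·s/m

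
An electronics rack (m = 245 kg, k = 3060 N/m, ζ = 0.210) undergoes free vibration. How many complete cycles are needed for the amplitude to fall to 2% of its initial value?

Logarithmic decrement δ = 2πζ/√(1 − ζ²) = 2π × 0.2100/√(1 − 0.0441) = 1.350.
x_n/x₀ = e^(−nδ) ≤ 0.02; take ln: n ≥ ln(1/0.02)/δ = 3.912/1.350 = 2.899.
So 3 complete cycles are required.

3 cycles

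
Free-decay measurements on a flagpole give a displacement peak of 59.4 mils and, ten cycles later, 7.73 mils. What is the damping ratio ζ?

Logarithmic decrement δ = (1/n)·ln(x₀/x_n) = (1/10)·ln(59.4/7.73) = (1/10)·ln(7.684) = 0.2039.
ζ = δ/√(4π² + δ²) = 0.2039/√(39.48 + 0.0416) = 0.2039/6.286 = 0.03244.

0.0324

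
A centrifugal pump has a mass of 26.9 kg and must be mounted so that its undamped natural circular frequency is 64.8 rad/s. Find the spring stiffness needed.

113000 N/m

k = m·ω_n² = 26.9 × 64.80² = 26.9 × 4199 = 113000 N/m.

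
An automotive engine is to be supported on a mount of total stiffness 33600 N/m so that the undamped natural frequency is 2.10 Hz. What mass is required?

193 kg

ω_n = 2πf_n = 2π × 2.10 = 13.19 rad/s.
m = k/ω_n² = 33600/13.19² = 33600/174.1 = 193.0 kg.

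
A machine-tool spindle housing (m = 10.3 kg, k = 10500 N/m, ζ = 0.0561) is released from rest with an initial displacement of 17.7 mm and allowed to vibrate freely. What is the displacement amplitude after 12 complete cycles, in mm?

0.256 mm

Logarithmic decrement δ = 2πζ/√(1 − ζ²) = 2π × 0.05610/√(1 − 0.00315) = 0.3530.
After n cycles, x_n/x₀ = e^(−nδ), so x_12 = 17.7 × e^(−12 × 0.3530) = 17.7 × 0.01446 = 0.2559 mm.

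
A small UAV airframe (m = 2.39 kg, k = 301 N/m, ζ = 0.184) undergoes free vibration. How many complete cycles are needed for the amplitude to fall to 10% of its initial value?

2 cycles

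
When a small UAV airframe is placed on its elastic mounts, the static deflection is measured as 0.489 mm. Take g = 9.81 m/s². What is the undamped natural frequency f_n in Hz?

ω_n = √(g/δ_st) = √(9.81/0.000489) = √20060 = 141.6 rad/s.
f_n = ω_n/(2π) = 141.6/6.283 = 22.54 Hz.

22.5 Hz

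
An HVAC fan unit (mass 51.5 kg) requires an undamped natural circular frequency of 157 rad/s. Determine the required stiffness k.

1270000 N/m

k = m·ω_n² = 51.5 × 157.0² = 51.5 × 24650 = 1269000 N/m.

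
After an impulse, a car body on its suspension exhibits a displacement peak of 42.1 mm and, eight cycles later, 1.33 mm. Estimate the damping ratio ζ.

Logarithmic decrement δ = (1/n)·ln(x₀/x_n) = (1/8)·ln(42.1/1.33) = (1/8)·ln(31.65) = 0.4319.
ζ = δ/√(4π² + δ²) = 0.4319/√(39.48 + 0.187) = 0.4319/6.298 = 0.06857.

0.0686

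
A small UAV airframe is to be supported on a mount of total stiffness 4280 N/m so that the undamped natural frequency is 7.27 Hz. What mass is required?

ω_n = 2πf_n = 2π × 7.27 = 45.68 rad/s.
m = k/ω_n² = 4280/45.68² = 4280/2087 = 2.051 kg.

2.05 kg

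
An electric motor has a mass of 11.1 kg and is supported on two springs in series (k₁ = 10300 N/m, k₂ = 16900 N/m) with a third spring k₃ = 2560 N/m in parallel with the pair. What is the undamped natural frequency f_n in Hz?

4.52 Hz

Series pair: k_s = k₁k₂/(k₁+k₂) = (10300)(16900)/(10300 + 16900) = 6400 N/m. In parallel with k₃: k_eq = 6400 + 2560 = 8960 N/m.
ω_n = √(k_eq/m) = √(8960/11.1) = √807.2 = 28.41 rad/s.
f_n = ω_n/(2π) = 28.41/6.283 = 4.522 Hz.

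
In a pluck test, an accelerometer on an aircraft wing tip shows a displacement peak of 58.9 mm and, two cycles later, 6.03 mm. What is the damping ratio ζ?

Logarithmic decrement δ = (1/n)·ln(x₀/x_n) = (1/2)·ln(58.9/6.03) = (1/2)·ln(9.768) = 1.140.
ζ = δ/√(4π² + δ²) = 1.140/√(39.48 + 1.30) = 1.140/6.386 = 0.1785.

0.178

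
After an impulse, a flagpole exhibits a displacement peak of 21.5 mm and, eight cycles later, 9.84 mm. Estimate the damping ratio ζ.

0.0155

Logarithmic decrement δ = (1/n)·ln(x₀/x_n) = (1/8)·ln(21.5/9.84) = (1/8)·ln(2.185) = 0.09770.
ζ = δ/√(4π² + δ²) = 0.09770/√(39.48 + 0.00955) = 0.09770/6.284 = 0.01555.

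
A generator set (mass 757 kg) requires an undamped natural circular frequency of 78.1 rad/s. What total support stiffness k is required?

k = m·ω_n² = 757 × 78.10² = 757 × 6100 = 4617000 N/m.

4620000 N/m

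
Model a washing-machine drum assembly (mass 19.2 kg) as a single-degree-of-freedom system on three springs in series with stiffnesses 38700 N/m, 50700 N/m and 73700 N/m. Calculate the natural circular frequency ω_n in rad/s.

Series springs: 1/k_eq = 1/38700 + 1/50700 + 1/73700 = 5.913×10^-5, so k_eq = 16910 N/m.
ω_n = √(k_eq/m) = √(16910/19.2) = √880.8 = 29.68 rad/s.

29.7 rad/s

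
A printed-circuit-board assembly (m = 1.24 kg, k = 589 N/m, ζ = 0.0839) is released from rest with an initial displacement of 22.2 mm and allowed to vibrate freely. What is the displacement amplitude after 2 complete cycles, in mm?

7.71 mm

Logarithmic decrement δ = 2πζ/√(1 − ζ²) = 2π × 0.08390/√(1 − 0.00704) = 0.5290.
After n cycles, x_n/x₀ = e^(−nδ), so x_2 = 22.2 × e^(−2 × 0.5290) = 22.2 × 0.3471 = 7.706 mm.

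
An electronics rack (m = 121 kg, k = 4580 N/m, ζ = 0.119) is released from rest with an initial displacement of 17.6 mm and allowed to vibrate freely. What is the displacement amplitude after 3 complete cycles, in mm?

Logarithmic decrement δ = 2πζ/√(1 − ζ²) = 2π × 0.1190/√(1 − 0.0142) = 0.7531.
After n cycles, x_n/x₀ = e^(−nδ), so x_3 = 17.6 × e^(−3 × 0.7531) = 17.6 × 0.1044 = 1.838 mm.

1.84 mm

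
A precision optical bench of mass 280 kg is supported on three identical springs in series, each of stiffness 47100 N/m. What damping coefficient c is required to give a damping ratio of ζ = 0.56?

Series springs: 1/k_eq = 3/47100, so k_eq = 47100/3 = 15700 N/m.
c_c = 2√(k_eq·m) = 2√(15700 × 280) = 4193 N·s/m.
c = ζ·c_c = 0.56 × 4193 = 2348 N·s/m.

2350 N·s/m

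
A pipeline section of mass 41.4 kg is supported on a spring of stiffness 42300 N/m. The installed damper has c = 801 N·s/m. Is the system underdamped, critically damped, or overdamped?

underdamped

c_c = 2√(k·m) = 2647 N·s/m; ζ = c/c_c = 801/2647 = 0.303.
Since ζ < 1 the system is underdamped.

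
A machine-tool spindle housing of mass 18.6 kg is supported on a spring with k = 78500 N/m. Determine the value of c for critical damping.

c_c = 2√(k·m) = 2√(78500 × 18.6) = 2 × 1208 = 2417 N·s/m.

2420 N·s/m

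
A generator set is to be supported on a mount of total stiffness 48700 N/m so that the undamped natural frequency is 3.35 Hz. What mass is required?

ω_n = 2πf_n = 2π × 3.35 = 21.05 rad/s.
m = k/ω_n² = 48700/21.05² = 48700/443.0 = 109.9 kg.

110 kg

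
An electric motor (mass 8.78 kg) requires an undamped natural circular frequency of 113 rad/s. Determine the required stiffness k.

112000 N/m

k = m·ω_n² = 8.78 × 113.0² = 8.78 × 12770 = 112100 N/m.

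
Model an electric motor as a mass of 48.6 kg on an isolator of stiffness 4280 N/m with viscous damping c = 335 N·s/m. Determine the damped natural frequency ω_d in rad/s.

ω_n = √(k/m) = √(4280/48.6) = 9.384 rad/s.
Critical damping c_c = 2√(k·m) = 2√(4280 × 48.6) = 912.2 N·s/m, so ζ = c/c_c = 335/912.2 = 0.3673.
ω_d = ω_n√(1 − ζ²) = 9.384 × √(1 − 0.135) = 8.729 rad/s.

8.73 rad/s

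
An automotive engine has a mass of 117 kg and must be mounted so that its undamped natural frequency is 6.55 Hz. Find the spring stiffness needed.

ω_n = 2πf_n = 2π × 6.55 = 41.15 rad/s.
k = m·ω_n² = 117 × 41.15² = 117 × 1694 = 198200 N/m.

198000 N/m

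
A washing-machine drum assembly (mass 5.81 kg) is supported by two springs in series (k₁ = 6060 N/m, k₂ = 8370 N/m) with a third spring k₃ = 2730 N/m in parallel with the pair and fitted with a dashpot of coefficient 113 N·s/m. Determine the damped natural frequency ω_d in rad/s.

Series pair: k_s = k₁k₂/(k₁+k₂) = (6060)(8370)/(6060 + 8370) = 3515 N/m. In parallel with k₃: k_eq = 3515 + 2730 = 6245 N/m.
ω_n = √(k_eq/m) = √(6245/5.81) = 32.79 rad/s.
Critical damping c_c = 2√(k_eq·m) = 2√(6245 × 5.81) = 381.0 N·s/m, so ζ = c/c_c = 113/381.0 = 0.2966.
ω_d = ω_n√(1 − ζ²) = 32.79 × √(1 − 0.0880) = 31.31 rad/s.

31.3 rad/s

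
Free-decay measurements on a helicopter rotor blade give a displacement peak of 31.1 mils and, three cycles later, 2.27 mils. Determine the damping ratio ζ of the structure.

0.138

Logarithmic decrement δ = (1/n)·ln(x₀/x_n) = (1/3)·ln(31.1/2.27) = (1/3)·ln(13.70) = 0.8725.
ζ = δ/√(4π² + δ²) = 0.8725/√(39.48 + 0.761) = 0.8725/6.343 = 0.1375.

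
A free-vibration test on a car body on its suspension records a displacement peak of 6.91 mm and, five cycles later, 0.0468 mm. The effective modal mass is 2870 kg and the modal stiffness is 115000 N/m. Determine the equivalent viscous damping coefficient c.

5710 N·s/m

Logarithmic decrement δ = (1/n)·ln(x₀/x_n) = (1/5)·ln(6.91/0.0468) = (1/5)·ln(147.6) = 0.9990.
ζ = δ/√(4π² + δ²) = 0.9990/√(39.48 + 0.998) = 0.9990/6.362 = 0.1570.
c = ζ · 2√(km) = 0.1570 × 2√(115000 × 2870) = 0.1570 × 36330 = 5705 N·s/m.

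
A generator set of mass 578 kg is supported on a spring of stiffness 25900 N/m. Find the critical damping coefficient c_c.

7740 N·s/m

c_c = 2√(k·m) = 2√(25900 × 578) = 2 × 3869 = 7738 N·s/m.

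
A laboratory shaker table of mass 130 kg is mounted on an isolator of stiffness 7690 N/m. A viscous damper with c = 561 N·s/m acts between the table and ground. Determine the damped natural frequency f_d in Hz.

ω_n = √(k/m) = √(7690/130) = 7.691 rad/s.
Critical damping c_c = 2√(k·m) = 2√(7690 × 130) = 2000 N·s/m, so ζ = c/c_c = 561/2000 = 0.2805.
ω_d = ω_n√(1 − ζ²) = 7.691 × √(1 − 0.0787) = 7.382 rad/s.
f_d = ω_d/(2π) = 1.175 Hz.

1.17 Hz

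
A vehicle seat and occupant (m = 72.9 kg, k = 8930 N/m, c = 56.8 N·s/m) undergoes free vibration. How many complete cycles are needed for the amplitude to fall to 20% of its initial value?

ζ = c/(2√(km)) = 56.8/(2√(8930 × 72.9)) = 56.8/1614 = 0.03520.
Logarithmic decrement δ = 2πζ/√(1 − ζ²) = 2π × 0.03520/√(1 − 0.00124) = 0.2213.
x_n/x₀ = e^(−nδ) ≤ 0.2; take ln: n ≥ ln(1/0.2)/δ = 1.609/0.2213 = 7.273.
So 8 complete cycles are required.

8 cycles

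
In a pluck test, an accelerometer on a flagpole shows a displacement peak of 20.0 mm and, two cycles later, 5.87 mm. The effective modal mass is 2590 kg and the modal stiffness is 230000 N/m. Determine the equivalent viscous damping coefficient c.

4740 N·s/m

Logarithmic decrement δ = (1/n)·ln(x₀/x_n) = (1/2)·ln(20.0/5.87) = (1/2)·ln(3.407) = 0.6129.
ζ = δ/√(4π² + δ²) = 0.6129/√(39.48 + 0.376) = 0.6129/6.313 = 0.09709.
c = ζ · 2√(km) = 0.09709 × 2√(230000 × 2590) = 0.09709 × 48810 = 4739 N·s/m.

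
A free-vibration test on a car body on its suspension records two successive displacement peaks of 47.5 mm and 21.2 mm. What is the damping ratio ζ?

Logarithmic decrement δ = (1/n)·ln(x₀/x_n) = (1/1)·ln(47.5/21.2) = (1/1)·ln(2.241) = 0.8067.
ζ = δ/√(4π² + δ²) = 0.8067/√(39.48 + 0.651) = 0.8067/6.335 = 0.1273.

0.127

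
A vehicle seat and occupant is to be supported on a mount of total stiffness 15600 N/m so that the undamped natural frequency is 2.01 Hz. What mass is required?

97.8 kg

ω_n = 2πf_n = 2π × 2.01 = 12.63 rad/s.
m = k/ω_n² = 15600/12.63² = 15600/159.5 = 97.81 kg.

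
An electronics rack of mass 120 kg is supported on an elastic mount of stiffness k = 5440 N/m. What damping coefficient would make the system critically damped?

1620 N·s/m

c_c = 2√(k·m) = 2√(5440 × 120) = 2 × 808.0 = 1616 N·s/m.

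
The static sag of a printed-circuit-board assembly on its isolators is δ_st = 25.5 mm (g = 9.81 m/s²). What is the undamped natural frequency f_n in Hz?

3.12 Hz

ω_n = √(g/δ_st) = √(9.81/0.0255) = √384.7 = 19.61 rad/s.
f_n = ω_n/(2π) = 19.61/6.283 = 3.122 Hz.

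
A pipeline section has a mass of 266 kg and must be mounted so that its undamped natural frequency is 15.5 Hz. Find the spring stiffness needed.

2520000 N/m

ω_n = 2πf_n = 2π × 15.5 = 97.39 rad/s.
k = m·ω_n² = 266 × 97.39² = 266 × 9485 = 2523000 N/m.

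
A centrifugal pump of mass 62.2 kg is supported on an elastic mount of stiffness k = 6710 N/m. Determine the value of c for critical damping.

1290 N·s/m

c_c = 2√(k·m) = 2√(6710 × 62.2) = 2 × 646.0 = 1292 N·s/m.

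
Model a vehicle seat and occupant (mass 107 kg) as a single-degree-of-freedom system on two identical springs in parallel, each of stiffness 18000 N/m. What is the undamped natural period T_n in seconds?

0.343 s

Parallel springs add: k_eq = 2 × 18000 = 36000 N/m.
ω_n = √(k_eq/m) = √(36000/107) = √336.4 = 18.34 rad/s.
T_n = 2π/ω_n = 6.283/18.34 = 0.3425 s.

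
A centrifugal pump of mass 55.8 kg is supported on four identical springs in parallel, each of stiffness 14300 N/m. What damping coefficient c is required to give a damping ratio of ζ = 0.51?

1820 N·s/m

Parallel springs add: k_eq = 4 × 14300 = 57200 N/m.
c_c = 2√(k_eq·m) = 2√(57200 × 55.8) = 3573 N·s/m.
c = ζ·c_c = 0.51 × 3573 = 1822 N·s/m.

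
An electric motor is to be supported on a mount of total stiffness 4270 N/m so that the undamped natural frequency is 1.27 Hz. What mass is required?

ω_n = 2πf_n = 2π × 1.27 = 7.980 rad/s.
m = k/ω_n² = 4270/7.980² = 4270/63.67 = 67.06 kg.

67.1 kg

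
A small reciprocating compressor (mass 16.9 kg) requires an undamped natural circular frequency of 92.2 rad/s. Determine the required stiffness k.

k = m·ω_n² = 16.9 × 92.20² = 16.9 × 8501 = 143700 N/m.

144000 N/m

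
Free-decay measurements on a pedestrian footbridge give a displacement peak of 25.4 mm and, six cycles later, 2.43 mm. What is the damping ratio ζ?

Logarithmic decrement δ = (1/n)·ln(x₀/x_n) = (1/6)·ln(25.4/2.43) = (1/6)·ln(10.45) = 0.3911.
ζ = δ/√(4π² + δ²) = 0.3911/√(39.48 + 0.153) = 0.3911/6.295 = 0.06213.

0.0621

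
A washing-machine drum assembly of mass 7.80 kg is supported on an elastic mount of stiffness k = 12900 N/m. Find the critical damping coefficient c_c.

634 N·s/m

c_c = 2√(k·m) = 2√(12900 × 7.80) = 2 × 317.2 = 634.4 N·s/m.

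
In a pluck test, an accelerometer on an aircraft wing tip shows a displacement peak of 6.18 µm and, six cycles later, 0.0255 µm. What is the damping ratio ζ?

Logarithmic decrement δ = (1/n)·ln(x₀/x_n) = (1/6)·ln(6.18/0.0255) = (1/6)·ln(242.4) = 0.9151.
ζ = δ/√(4π² + δ²) = 0.9151/√(39.48 + 0.837) = 0.9151/6.349 = 0.1441.

0.144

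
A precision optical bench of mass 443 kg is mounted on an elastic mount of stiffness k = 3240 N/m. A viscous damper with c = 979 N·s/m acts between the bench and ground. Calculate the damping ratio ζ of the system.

0.409

ω_n = √(k/m) = √(3240/443) = 2.704 rad/s.
Critical damping c_c = 2√(k·m) = 2√(3240 × 443) = 2396 N·s/m, so ζ = c/c_c = 979/2396 = 0.4086.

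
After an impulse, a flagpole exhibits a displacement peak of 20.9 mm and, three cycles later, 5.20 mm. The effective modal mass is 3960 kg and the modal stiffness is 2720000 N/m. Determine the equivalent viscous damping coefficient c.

15300 N·s/m

Logarithmic decrement δ = (1/n)·ln(x₀/x_n) = (1/3)·ln(20.9/5.20) = (1/3)·ln(4.019) = 0.4637.
ζ = δ/√(4π² + δ²) = 0.4637/√(39.48 + 0.215) = 0.4637/6.300 = 0.07360.
c = ζ · 2√(km) = 0.07360 × 2√(2720000 × 3960) = 0.07360 × 207600 = 15280 N·s/m.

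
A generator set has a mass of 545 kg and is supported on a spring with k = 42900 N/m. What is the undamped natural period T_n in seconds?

ω_n = √(k/m) = √(42900/545) = √78.72 = 8.872 rad/s.
T_n = 2π/ω_n = 6.283/8.872 = 0.7082 s.

0.708 s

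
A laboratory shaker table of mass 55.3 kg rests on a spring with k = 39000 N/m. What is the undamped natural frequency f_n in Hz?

ω_n = √(k/m) = √(39000/55.3) = √705.2 = 26.56 rad/s.
f_n = ω_n/(2π) = 26.56/6.283 = 4.227 Hz.

4.23 Hz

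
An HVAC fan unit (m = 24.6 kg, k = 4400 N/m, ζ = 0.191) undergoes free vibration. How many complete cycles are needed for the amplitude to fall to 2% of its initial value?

Logarithmic decrement δ = 2πζ/√(1 − ζ²) = 2π × 0.1910/√(1 − 0.0365) = 1.223.
x_n/x₀ = e^(−nδ) ≤ 0.02; take ln: n ≥ ln(1/0.02)/δ = 3.912/1.223 = 3.200.
So 4 complete cycles are required.

4 cycles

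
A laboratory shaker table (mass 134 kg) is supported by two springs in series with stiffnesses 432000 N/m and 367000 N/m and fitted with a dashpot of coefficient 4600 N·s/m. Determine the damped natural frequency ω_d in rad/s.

34.4 rad/s

Series springs: 1/k_eq = 1/432000 + 1/367000 = 5.040×10^-6, so k_eq = 198400 N/m.
ω_n = √(k_eq/m) = √(198400/134) = 38.48 rad/s.
Critical damping c_c = 2√(k_eq·m) = 2√(198400 × 134) = 10310 N·s/m, so ζ = c/c_c = 4600/10310 = 0.4460.
ω_d = ω_n√(1 − ζ²) = 38.48 × √(1 − 0.199) = 34.44 rad/s.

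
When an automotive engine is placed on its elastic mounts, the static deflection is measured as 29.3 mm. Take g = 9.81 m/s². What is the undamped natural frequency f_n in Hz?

2.91 Hz

ω_n = √(g/δ_st) = √(9.81/0.0293) = √334.8 = 18.30 rad/s.
f_n = ω_n/(2π) = 18.30/6.283 = 2.912 Hz.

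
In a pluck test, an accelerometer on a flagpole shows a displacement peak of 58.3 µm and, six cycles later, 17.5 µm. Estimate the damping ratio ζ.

Logarithmic decrement δ = (1/n)·ln(x₀/x_n) = (1/6)·ln(58.3/17.5) = (1/6)·ln(3.331) = 0.2006.
ζ = δ/√(4π² + δ²) = 0.2006/√(39.48 + 0.0402) = 0.2006/6.286 = 0.03190.

0.0319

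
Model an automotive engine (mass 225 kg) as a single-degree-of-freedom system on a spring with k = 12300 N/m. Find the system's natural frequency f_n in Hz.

ω_n = √(k/m) = √(12300/225) = √54.67 = 7.394 rad/s.
f_n = ω_n/(2π) = 7.394/6.283 = 1.177 Hz.

1.18 Hz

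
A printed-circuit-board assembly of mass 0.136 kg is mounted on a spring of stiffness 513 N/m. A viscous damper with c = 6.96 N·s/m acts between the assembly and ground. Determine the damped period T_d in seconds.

0.113 s

ω_n = √(k/m) = √(513.0/0.136) = 61.42 rad/s.
Critical damping c_c = 2√(k·m) = 2√(513.0 × 0.136) = 16.71 N·s/m, so ζ = c/c_c = 6.96/16.71 = 0.4166.
ω_d = ω_n√(1 − ζ²) = 61.42 × √(1 − 0.174) = 55.83 rad/s.
T_d = 2π/ω_d = 0.1125 s.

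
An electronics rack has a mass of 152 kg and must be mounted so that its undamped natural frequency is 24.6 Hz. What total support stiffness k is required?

ω_n = 2πf_n = 2π × 24.6 = 154.6 rad/s.
k = m·ω_n² = 152 × 154.6² = 152 × 23890 = 3631000 N/m.

3630000 N/m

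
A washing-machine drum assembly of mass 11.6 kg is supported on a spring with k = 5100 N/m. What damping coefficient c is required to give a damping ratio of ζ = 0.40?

195 N·s/m

c_c = 2√(k·m) = 2√(5100 × 11.6) = 486.5 N·s/m.
c = ζ·c_c = 0.40 × 486.5 = 194.6 N·s/m.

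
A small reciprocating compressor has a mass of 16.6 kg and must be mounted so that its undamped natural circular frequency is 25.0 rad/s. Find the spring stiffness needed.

k = m·ω_n² = 16.6 × 25.00² = 16.6 × 625.0 = 10380 N/m.

10400 N/m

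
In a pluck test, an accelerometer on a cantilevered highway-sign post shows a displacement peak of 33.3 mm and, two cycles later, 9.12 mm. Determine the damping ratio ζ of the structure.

Logarithmic decrement δ = (1/n)·ln(x₀/x_n) = (1/2)·ln(33.3/9.12) = (1/2)·ln(3.651) = 0.6475.
ζ = δ/√(4π² + δ²) = 0.6475/√(39.48 + 0.419) = 0.6475/6.316 = 0.1025.

0.103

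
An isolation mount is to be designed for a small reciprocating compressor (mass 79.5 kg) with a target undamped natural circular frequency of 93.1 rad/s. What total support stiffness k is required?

k = m·ω_n² = 79.5 × 93.10² = 79.5 × 8668 = 689100 N/m.

689000 N/m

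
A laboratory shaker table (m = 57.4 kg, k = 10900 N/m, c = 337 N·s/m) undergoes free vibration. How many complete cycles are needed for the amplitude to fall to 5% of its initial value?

3 cycles

ζ = c/(2√(km)) = 337/(2√(10900 × 57.4)) = 337/1582 = 0.2130.
Logarithmic decrement δ = 2πζ/√(1 − ζ²) = 2π × 0.2130/√(1 − 0.0454) = 1.370.
x_n/x₀ = e^(−nδ) ≤ 0.05; take ln: n ≥ ln(1/0.05)/δ = 2.996/1.370 = 2.187.
So 3 complete cycles are required.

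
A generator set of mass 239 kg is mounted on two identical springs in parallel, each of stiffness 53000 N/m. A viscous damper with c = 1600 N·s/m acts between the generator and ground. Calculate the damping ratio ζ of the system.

0.159

Parallel springs add: k_eq = 2 × 53000 = 106000 N/m.
ω_n = √(k_eq/m) = √(106000/239) = 21.06 rad/s.
Critical damping c_c = 2√(k_eq·m) = 2√(106000 × 239) = 10070 N·s/m, so ζ = c/c_c = 1600/10070 = 0.1589.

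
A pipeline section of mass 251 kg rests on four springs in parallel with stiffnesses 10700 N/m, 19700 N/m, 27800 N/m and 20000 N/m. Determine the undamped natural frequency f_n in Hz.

2.81 Hz

Parallel springs add: k_eq = 10700 + 19700 + 27800 + 20000 = 78200 N/m.
ω_n = √(k_eq/m) = √(78200/251) = √311.6 = 17.65 rad/s.
f_n = ω_n/(2π) = 17.65/6.283 = 2.809 Hz.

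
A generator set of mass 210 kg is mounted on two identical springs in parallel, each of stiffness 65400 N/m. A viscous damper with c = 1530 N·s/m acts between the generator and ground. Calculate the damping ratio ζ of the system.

Parallel springs add: k_eq = 2 × 65400 = 130800 N/m.
ω_n = √(k_eq/m) = √(130800/210) = 24.96 rad/s.
Critical damping c_c = 2√(k_eq·m) = 2√(130800 × 210) = 10480 N·s/m, so ζ = c/c_c = 1530/10480 = 0.1460.

0.146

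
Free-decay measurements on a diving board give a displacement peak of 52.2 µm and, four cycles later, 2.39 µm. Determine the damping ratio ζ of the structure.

0.122

Logarithmic decrement δ = (1/n)·ln(x₀/x_n) = (1/4)·ln(52.2/2.39) = (1/4)·ln(21.84) = 0.7709.
ζ = δ/√(4π² + δ²) = 0.7709/√(39.48 + 0.594) = 0.7709/6.330 = 0.1218.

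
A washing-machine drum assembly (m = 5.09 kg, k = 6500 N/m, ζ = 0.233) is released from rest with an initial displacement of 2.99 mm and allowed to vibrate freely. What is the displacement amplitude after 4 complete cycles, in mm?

0.00725 mm

Logarithmic decrement δ = 2πζ/√(1 − ζ²) = 2π × 0.2330/√(1 − 0.0543) = 1.505.
After n cycles, x_n/x₀ = e^(−nδ), so x_4 = 2.99 × e^(−4 × 1.505) = 2.99 × 0.002426 = 0.007253 mm.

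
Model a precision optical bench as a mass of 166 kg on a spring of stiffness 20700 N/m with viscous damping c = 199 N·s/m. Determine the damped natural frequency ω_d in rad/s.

11.2 rad/s

ω_n = √(k/m) = √(20700/166) = 11.17 rad/s.
Critical damping c_c = 2√(k·m) = 2√(20700 × 166) = 3707 N·s/m, so ζ = c/c_c = 199/3707 = 0.05368.
ω_d = ω_n√(1 − ζ²) = 11.17 × √(1 − 0.00288) = 11.15 rad/s.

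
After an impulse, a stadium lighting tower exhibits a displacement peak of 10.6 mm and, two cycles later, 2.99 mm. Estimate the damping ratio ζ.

0.100

Logarithmic decrement δ = (1/n)·ln(x₀/x_n) = (1/2)·ln(10.6/2.99) = (1/2)·ln(3.545) = 0.6328.
ζ = δ/√(4π² + δ²) = 0.6328/√(39.48 + 0.400) = 0.6328/6.315 = 0.1002.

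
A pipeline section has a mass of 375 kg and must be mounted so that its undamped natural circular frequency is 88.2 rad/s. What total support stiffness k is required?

2920000 N/m

k = m·ω_n² = 375 × 88.20² = 375 × 7779 = 2917000 N/m.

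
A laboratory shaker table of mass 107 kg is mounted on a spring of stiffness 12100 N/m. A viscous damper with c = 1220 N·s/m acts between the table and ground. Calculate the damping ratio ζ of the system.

0.536

ω_n = √(k/m) = √(12100/107) = 10.63 rad/s.
Critical damping c_c = 2√(k·m) = 2√(12100 × 107) = 2276 N·s/m, so ζ = c/c_c = 1220/2276 = 0.5361.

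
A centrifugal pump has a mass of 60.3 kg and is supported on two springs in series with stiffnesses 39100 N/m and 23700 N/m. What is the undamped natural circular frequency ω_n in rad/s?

15.6 rad/s

Series springs: 1/k_eq = 1/39100 + 1/23700 = 6.777×10^-5, so k_eq = 14760 N/m.
ω_n = √(k_eq/m) = √(14760/60.3) = √244.7 = 15.64 rad/s.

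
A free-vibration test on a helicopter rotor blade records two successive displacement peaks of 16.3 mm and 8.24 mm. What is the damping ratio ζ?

Logarithmic decrement δ = (1/n)·ln(x₀/x_n) = (1/1)·ln(16.3/8.24) = (1/1)·ln(1.978) = 0.6822.
ζ = δ/√(4π² + δ²) = 0.6822/√(39.48 + 0.465) = 0.6822/6.320 = 0.1079.

0.108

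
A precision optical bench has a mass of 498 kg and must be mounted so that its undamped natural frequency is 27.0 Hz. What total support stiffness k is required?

14300000 N/m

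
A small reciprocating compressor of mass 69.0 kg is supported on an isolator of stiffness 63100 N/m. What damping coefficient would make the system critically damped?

c_c = 2√(k·m) = 2√(63100 × 69.0) = 2 × 2087 = 4173 N·s/m.

4170 N·s/m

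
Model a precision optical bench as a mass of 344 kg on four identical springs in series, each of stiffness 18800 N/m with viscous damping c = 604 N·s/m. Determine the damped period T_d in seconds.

Series springs: 1/k_eq = 4/18800, so k_eq = 18800/4 = 4700 N/m.
ω_n = √(k_eq/m) = √(4700/344) = 3.696 rad/s.
Critical damping c_c = 2√(k_eq·m) = 2√(4700 × 344) = 2543 N·s/m, so ζ = c/c_c = 604/2543 = 0.2375.
ω_d = ω_n√(1 − ζ²) = 3.696 × √(1 − 0.0564) = 3.591 rad/s.
T_d = 2π/ω_d = 1.750 s.

1.75 s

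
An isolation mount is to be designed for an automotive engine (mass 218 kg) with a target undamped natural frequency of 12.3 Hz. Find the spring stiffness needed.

1300000 N/m

ω_n = 2πf_n = 2π × 12.3 = 77.28 rad/s.
k = m·ω_n² = 218 × 77.28² = 218 × 5973 = 1302000 N/m.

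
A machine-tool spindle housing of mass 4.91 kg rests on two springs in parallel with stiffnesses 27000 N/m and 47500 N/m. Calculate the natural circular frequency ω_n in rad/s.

Parallel springs add: k_eq = 27000 + 47500 = 74500 N/m.
ω_n = √(k_eq/m) = √(74500/4.91) = √15170 = 123.2 rad/s.

123 rad/s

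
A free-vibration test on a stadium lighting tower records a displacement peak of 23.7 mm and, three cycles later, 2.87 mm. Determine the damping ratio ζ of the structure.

0.111

Logarithmic decrement δ = (1/n)·ln(x₀/x_n) = (1/3)·ln(23.7/2.87) = (1/3)·ln(8.258) = 0.7037.
ζ = δ/√(4π² + δ²) = 0.7037/√(39.48 + 0.495) = 0.7037/6.322 = 0.1113.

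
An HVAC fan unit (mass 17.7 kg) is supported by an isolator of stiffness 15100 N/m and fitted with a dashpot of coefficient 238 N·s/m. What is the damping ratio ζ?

ω_n = √(k/m) = √(15100/17.7) = 29.21 rad/s.
Critical damping c_c = 2√(k·m) = 2√(15100 × 17.7) = 1034 N·s/m, so ζ = c/c_c = 238/1034 = 0.2302.

0.230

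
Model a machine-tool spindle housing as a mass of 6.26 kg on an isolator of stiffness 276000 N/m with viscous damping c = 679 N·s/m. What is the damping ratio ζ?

0.258

ω_n = √(k/m) = √(276000/6.26) = 210.0 rad/s.
Critical damping c_c = 2√(k·m) = 2√(276000 × 6.26) = 2629 N·s/m, so ζ = c/c_c = 679/2629 = 0.2583.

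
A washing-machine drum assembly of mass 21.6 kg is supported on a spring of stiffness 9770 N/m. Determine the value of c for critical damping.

919 N·s/m

c_c = 2√(k·m) = 2√(9770 × 21.6) = 2 × 459.4 = 918.8 N·s/m.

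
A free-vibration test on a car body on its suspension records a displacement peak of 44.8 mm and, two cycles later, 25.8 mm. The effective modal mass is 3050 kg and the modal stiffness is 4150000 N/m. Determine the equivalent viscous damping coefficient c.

Logarithmic decrement δ = (1/n)·ln(x₀/x_n) = (1/2)·ln(44.8/25.8) = (1/2)·ln(1.736) = 0.2759.
ζ = δ/√(4π² + δ²) = 0.2759/√(39.48 + 0.0761) = 0.2759/6.289 = 0.04387.
c = ζ · 2√(km) = 0.04387 × 2√(4150000 × 3050) = 0.04387 × 225000 = 9872 N·s/m.

9870 N·s/m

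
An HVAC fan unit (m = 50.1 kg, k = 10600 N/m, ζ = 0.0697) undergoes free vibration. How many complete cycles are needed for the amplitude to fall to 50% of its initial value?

Logarithmic decrement δ = 2πζ/√(1 − ζ²) = 2π × 0.06970/√(1 − 0.00486) = 0.4390.
x_n/x₀ = e^(−nδ) ≤ 0.5; take ln: n ≥ ln(1/0.5)/δ = 0.6931/0.4390 = 1.579.
So 2 complete cycles are required.

2 cycles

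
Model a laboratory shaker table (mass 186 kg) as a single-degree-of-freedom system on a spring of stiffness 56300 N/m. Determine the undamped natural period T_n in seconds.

0.361 s

ω_n = √(k/m) = √(56300/186) = √302.7 = 17.40 rad/s.
T_n = 2π/ω_n = 6.283/17.40 = 0.3611 s.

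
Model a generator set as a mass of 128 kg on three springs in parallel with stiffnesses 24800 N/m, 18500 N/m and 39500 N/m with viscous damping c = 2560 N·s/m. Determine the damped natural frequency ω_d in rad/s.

23.4 rad/s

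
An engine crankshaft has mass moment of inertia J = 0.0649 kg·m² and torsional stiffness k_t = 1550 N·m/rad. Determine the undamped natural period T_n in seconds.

ω_n = √(k_t/J) = √(1550/0.0649) = √23880 = 154.5 rad/s.
T_n = 2π/ω_n = 6.283/154.5 = 0.04066 s.

0.0407 s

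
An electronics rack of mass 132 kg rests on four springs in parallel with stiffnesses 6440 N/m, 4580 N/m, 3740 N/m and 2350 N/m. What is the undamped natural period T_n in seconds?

Parallel springs add: k_eq = 6440 + 4580 + 3740 + 2350 = 17110 N/m.
ω_n = √(k_eq/m) = √(17110/132) = √129.6 = 11.39 rad/s.
T_n = 2π/ω_n = 6.283/11.39 = 0.5519 s.

0.552 s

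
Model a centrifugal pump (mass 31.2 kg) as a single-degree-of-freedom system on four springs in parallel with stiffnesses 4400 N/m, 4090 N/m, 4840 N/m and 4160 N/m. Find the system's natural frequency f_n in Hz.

Parallel springs add: k_eq = 4400 + 4090 + 4840 + 4160 = 17490 N/m.
ω_n = √(k_eq/m) = √(17490/31.2) = √560.6 = 23.68 rad/s.
f_n = ω_n/(2π) = 23.68/6.283 = 3.768 Hz.

3.77 Hz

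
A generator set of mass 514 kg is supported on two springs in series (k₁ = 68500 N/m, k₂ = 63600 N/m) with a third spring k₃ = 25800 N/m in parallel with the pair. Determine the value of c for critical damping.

Series pair: k_s = k₁k₂/(k₁+k₂) = (68500)(63600)/(68500 + 63600) = 32980 N/m. In parallel with k₃: k_eq = 32980 + 25800 = 58780 N/m.
c_c = 2√(k_eq·m) = 2√(58780 × 514) = 2 × 5497 = 10990 N·s/m.

11000 N·s/m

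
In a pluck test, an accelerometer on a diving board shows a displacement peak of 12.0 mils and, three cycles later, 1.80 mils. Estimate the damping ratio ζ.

0.100

Logarithmic decrement δ = (1/n)·ln(x₀/x_n) = (1/3)·ln(12.0/1.80) = (1/3)·ln(6.667) = 0.6324.
ζ = δ/√(4π² + δ²) = 0.6324/√(39.48 + 0.400) = 0.6324/6.315 = 0.1001.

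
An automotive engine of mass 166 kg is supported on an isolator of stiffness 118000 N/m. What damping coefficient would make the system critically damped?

c_c = 2√(k·m) = 2√(118000 × 166) = 2 × 4426 = 8852 N·s/m.

8850 N·s/m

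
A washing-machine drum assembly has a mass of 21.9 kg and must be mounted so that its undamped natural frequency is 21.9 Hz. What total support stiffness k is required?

ω_n = 2πf_n = 2π × 21.9 = 137.6 rad/s.
k = m·ω_n² = 21.9 × 137.6² = 21.9 × 18930 = 414700 N/m.

415000 N/m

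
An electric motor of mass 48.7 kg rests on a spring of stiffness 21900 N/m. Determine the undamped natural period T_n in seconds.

0.296 s

ω_n = √(k/m) = √(21900/48.7) = √449.7 = 21.21 rad/s.
T_n = 2π/ω_n = 6.283/21.21 = 0.2963 s.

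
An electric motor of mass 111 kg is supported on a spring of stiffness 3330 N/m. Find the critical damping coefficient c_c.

c_c = 2√(k·m) = 2√(3330 × 111) = 2 × 608.0 = 1216 N·s/m.

1220 N·s/m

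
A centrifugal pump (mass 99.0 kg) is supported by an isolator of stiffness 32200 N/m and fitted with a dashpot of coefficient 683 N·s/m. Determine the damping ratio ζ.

0.191

ω_n = √(k/m) = √(32200/99.0) = 18.03 rad/s.
Critical damping c_c = 2√(k·m) = 2√(32200 × 99.0) = 3571 N·s/m, so ζ = c/c_c = 683/3571 = 0.1913.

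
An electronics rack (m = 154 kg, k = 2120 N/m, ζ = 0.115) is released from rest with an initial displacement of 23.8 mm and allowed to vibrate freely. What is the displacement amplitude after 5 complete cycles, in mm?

0.627 mm

Logarithmic decrement δ = 2πζ/√(1 − ζ²) = 2π × 0.1150/√(1 − 0.0132) = 0.7274.
After n cycles, x_n/x₀ = e^(−nδ), so x_5 = 23.8 × e^(−5 × 0.7274) = 23.8 × 0.02633 = 0.6267 mm.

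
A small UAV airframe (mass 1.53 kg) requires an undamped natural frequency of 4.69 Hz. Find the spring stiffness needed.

ω_n = 2πf_n = 2π × 4.69 = 29.47 rad/s.
k = m·ω_n² = 1.53 × 29.47² = 1.53 × 868.4 = 1329 N/m.

1330 N/m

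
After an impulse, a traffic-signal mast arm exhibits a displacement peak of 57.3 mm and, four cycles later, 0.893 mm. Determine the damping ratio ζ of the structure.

0.163

Logarithmic decrement δ = (1/n)·ln(x₀/x_n) = (1/4)·ln(57.3/0.893) = (1/4)·ln(64.17) = 1.040.
ζ = δ/√(4π² + δ²) = 1.040/√(39.48 + 1.08) = 1.040/6.369 = 0.1634.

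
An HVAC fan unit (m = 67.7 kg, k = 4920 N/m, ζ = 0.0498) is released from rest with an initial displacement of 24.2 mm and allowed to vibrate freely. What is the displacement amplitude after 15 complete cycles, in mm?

0.220 mm

Logarithmic decrement δ = 2πζ/√(1 − ζ²) = 2π × 0.04980/√(1 − 0.00248) = 0.3133.
After n cycles, x_n/x₀ = e^(−nδ), so x_15 = 24.2 × e^(−15 × 0.3133) = 24.2 × 0.009101 = 0.2202 mm.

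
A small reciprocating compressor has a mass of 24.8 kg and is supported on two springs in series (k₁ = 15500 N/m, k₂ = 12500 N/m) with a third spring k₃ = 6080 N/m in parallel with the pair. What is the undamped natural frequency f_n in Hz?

Series pair: k_s = k₁k₂/(k₁+k₂) = (15500)(12500)/(15500 + 12500) = 6920 N/m. In parallel with k₃: k_eq = 6920 + 6080 = 13000 N/m.
ω_n = √(k_eq/m) = √(13000/24.8) = √524.2 = 22.89 rad/s.
f_n = ω_n/(2π) = 22.89/6.283 = 3.644 Hz.

3.64 Hz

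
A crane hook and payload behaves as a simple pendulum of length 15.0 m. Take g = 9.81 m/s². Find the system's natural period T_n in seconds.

7.77 s

For a simple pendulum ω_n = √(g/L) = √(9.81/15.0) = √0.6540 = 0.8087 rad/s.
T_n = 2π/ω_n = 6.283/0.8087 = 7.769 s.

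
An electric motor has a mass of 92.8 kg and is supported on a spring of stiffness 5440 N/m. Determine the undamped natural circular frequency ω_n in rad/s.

7.66 rad/s

ω_n = √(k/m) = √(5440/92.8) = √58.62 = 7.656 rad/s.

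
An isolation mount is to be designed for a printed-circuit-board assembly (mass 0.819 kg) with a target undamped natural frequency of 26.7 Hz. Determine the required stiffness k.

23000 N/m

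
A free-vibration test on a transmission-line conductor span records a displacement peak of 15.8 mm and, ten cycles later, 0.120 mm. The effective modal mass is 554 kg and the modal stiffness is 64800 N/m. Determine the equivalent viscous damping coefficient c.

928 N·s/m

Logarithmic decrement δ = (1/n)·ln(x₀/x_n) = (1/10)·ln(15.8/0.120) = (1/10)·ln(131.7) = 0.4880.
ζ = δ/√(4π² + δ²) = 0.4880/√(39.48 + 0.238) = 0.4880/6.302 = 0.07744.
c = ζ · 2√(km) = 0.07744 × 2√(64800 × 554) = 0.07744 × 11980 = 928.0 N·s/m.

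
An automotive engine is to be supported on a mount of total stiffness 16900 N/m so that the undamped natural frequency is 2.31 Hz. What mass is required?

80.2 kg

ω_n = 2πf_n = 2π × 2.31 = 14.51 rad/s.
m = k/ω_n² = 16900/14.51² = 16900/210.7 = 80.22 kg.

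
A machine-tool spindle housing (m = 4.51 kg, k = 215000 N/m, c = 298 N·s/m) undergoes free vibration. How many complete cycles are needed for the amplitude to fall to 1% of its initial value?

ζ = c/(2√(km)) = 298/(2√(215000 × 4.51)) = 298/1969 = 0.1513.
Logarithmic decrement δ = 2πζ/√(1 − ζ²) = 2π × 0.1513/√(1 − 0.0229) = 0.9618.
x_n/x₀ = e^(−nδ) ≤ 0.01; take ln: n ≥ ln(1/0.01)/δ = 4.605/0.9618 = 4.788.
So 5 complete cycles are required.

5 cycles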